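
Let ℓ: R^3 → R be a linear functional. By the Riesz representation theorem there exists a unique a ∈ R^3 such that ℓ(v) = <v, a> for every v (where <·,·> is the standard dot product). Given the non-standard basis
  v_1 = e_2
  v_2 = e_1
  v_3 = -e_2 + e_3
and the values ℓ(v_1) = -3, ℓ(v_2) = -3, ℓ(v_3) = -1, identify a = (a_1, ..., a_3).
a = (-3, -3, -4)

Write a = (a_1, ..., a_3) in the standard basis. For each basis vector v_i, ℓ(v_i) = <v_i, a> is a linear equation in the a_j's. Collect the n equations into a matrix system V a = ℓ, where row i of V is v_i (expressed in the standard basis). Since V is invertible (lower-triangular with 1s on the diagonal, up to permutation), solve by back-substitution:
  V =
[[0, 1, 0],
 [1, 0, 0],
 [0, -1, 1]]
  V a = (-3, -3, -1)
Solving gives a = (-3, -3, -4).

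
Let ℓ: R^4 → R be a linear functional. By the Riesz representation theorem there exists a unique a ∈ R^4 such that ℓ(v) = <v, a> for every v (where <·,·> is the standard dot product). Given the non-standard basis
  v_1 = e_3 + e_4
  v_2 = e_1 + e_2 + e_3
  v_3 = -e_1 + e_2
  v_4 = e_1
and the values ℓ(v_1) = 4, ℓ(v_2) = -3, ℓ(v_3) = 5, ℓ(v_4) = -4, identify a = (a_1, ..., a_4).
a = (-4, 1, 0, 4)

Write a = (a_1, ..., a_4) in the standard basis. For each basis vector v_i, ℓ(v_i) = <v_i, a> is a linear equation in the a_j's. Collect the n equations into a matrix system V a = ℓ, where row i of V is v_i (expressed in the standard basis). Since V is invertible (lower-triangular with 1s on the diagonal, up to permutation), solve by back-substitution:
  V =
[[0, 0, 1, 1],
 [1, 1, 1, 0],
 [-1, 1, 0, 0],
 [1, 0, 0, 0]]
  V a = (4, -3, 5, -4)
Solving gives a = (-4, 1, 0, 4).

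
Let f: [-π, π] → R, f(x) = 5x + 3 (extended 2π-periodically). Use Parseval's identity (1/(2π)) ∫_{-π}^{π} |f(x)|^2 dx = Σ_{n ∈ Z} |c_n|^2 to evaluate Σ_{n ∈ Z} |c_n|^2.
Σ |c_n|^2 = 25π^2/3 + 9

Expand and integrate term by term over [-π, π]:
  ∫ (5x)^2 dx = 25·(2π^3/3); ∫ 2·5·(3)·x dx = 0 (odd integrand); ∫ 3^2 dx = 9·2π.
So (1/(2π)) ∫_{-π}^{π} (5x + 3)^2 dx = 25π^2/3 + 9 = 25π^2/3 + 9.
Parseval ⇒ Σ |c_n|^2 = 25π^2/3 + 9.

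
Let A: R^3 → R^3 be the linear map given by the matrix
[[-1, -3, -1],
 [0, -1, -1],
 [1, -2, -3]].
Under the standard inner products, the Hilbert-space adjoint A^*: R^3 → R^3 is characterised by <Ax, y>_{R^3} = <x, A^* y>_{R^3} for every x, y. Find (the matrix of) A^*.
A^* = A^T =
[[-1, 0, 1],
 [-3, -1, -2],
 [-1, -1, -3]]

For real matrices with standard dot products, the defining identity <Ax, y> = <x, A^* y> gives (Ax)^T y = x^T (A^*) y, i.e. x^T A^T y = x^T (A^*) y. Since this holds for all x, y, we must have A^* = A^T. Therefore
A^* =
[[-1, 0, 1],
 [-3, -1, -2],
 [-1, -1, -3]].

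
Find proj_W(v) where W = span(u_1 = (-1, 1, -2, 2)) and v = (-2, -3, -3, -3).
proj_W(v) = (1/10, -1/10, 1/5, -1/5)

Set up U = [u_1 | ... | u_1] ∈ R^(4×1). The projector onto W = col(U) is P = U (U^T U)^(-1) U^T.
Compute U^T U =
  [10],
and U^T v = (-1).
Solve U^T U · c = U^T v for the coefficients: c = (-1/10). The projection is proj_W(v) = U c.
Check: (v - proj_W(v)) · u_1 = 0  (should be 0).
Result: proj_W(v) = (1/10, -1/10, 1/5, -1/5).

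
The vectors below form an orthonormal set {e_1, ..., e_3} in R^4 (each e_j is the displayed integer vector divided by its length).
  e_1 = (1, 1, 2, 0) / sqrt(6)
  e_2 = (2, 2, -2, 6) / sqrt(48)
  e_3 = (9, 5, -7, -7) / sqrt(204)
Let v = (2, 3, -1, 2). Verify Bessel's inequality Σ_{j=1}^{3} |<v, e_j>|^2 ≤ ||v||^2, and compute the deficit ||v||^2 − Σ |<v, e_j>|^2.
Σ |<v, e_j>|^2 = 1715/102; ||v||^2 = 18; deficit = 121/102

Write each e_j = u_j / sqrt(<u_j, u_j>) where u_j is the displayed integer vector. Then <v, e_j> = <v, u_j> / sqrt(<u_j, u_j>), so |<v, e_j>|^2 = <v, u_j>^2 / <u_j, u_j>.
Coefficients: <v, e_1> = 3/sqrt(6), <v, e_2> = 24/sqrt(48), <v, e_3> = 26/sqrt(204).
Square and sum: Σ |<v, e_j>|^2 = 1715/102.
Compute ||v||^2 = v·v = 18.
Deficit = 18 − 1715/102 = 121/102 ≥ 0, confirming Bessel's inequality. (The deficit equals ||v − Σ <v,e_j> e_j||^2, the squared distance from v to span{e_j}.)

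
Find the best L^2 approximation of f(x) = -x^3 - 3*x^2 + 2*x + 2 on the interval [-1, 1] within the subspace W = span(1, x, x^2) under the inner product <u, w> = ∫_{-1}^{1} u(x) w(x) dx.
g(x) = -3*x^2 + 7*x/5 + 2

The best approximation g ∈ W is the orthogonal projection of f onto W. Writing g = a_0 + a_1 x + a_2 x^2, the coefficients solve the normal equations G · a = b where
  G_{ij} = <φ_i, φ_j> and b_i = <f, φ_i>, with φ_0 = 1, φ_1 = x, φ_2 = x^2.
G =
  [2, 0, 2/3]
  [0, 2/3, 0]
  [2/3, 0, 2/5],
b = (2, 14/15, 2/15).
Solving gives a_0 = 2, a_1 = 7/5, a_2 = -3, so
  g(x) = -3*x^2 + 7*x/5 + 2.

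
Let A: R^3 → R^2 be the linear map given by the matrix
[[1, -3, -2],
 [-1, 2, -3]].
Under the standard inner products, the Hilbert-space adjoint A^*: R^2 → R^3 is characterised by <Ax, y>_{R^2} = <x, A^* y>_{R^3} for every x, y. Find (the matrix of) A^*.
A^* = A^T =
[[1, -1],
 [-3, 2],
 [-2, -3]]

For real matrices with standard dot products, the defining identity <Ax, y> = <x, A^* y> gives (Ax)^T y = x^T (A^*) y, i.e. x^T A^T y = x^T (A^*) y. Since this holds for all x, y, we must have A^* = A^T. Therefore
A^* =
[[1, -1],
 [-3, 2],
 [-2, -3]].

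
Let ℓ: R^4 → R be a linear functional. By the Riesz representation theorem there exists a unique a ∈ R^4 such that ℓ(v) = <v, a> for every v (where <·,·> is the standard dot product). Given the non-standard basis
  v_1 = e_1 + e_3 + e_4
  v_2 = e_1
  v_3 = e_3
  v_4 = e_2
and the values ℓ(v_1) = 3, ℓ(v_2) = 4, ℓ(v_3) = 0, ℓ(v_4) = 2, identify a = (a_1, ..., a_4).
a = (4, 2, 0, -1)

Write a = (a_1, ..., a_4) in the standard basis. For each basis vector v_i, ℓ(v_i) = <v_i, a> is a linear equation in the a_j's. Collect the n equations into a matrix system V a = ℓ, where row i of V is v_i (expressed in the standard basis). Since V is invertible (lower-triangular with 1s on the diagonal, up to permutation), solve by back-substitution:
  V =
[[1, 0, 1, 1],
 [1, 0, 0, 0],
 [0, 0, 1, 0],
 [0, 1, 0, 0]]
  V a = (3, 4, 0, 2)
Solving gives a = (4, 2, 0, -1).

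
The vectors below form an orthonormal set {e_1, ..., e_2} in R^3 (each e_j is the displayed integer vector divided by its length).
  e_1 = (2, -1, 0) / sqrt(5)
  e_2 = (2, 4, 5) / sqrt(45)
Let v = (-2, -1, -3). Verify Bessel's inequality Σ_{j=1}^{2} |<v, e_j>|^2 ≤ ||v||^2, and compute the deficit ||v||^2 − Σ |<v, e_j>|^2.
Σ |<v, e_j>|^2 = 122/9; ||v||^2 = 14; deficit = 4/9

Write each e_j = u_j / sqrt(<u_j, u_j>) where u_j is the displayed integer vector. Then <v, e_j> = <v, u_j> / sqrt(<u_j, u_j>), so |<v, e_j>|^2 = <v, u_j>^2 / <u_j, u_j>.
Coefficients: <v, e_1> = -3/sqrt(5), <v, e_2> = -23/sqrt(45).
Square and sum: Σ |<v, e_j>|^2 = 122/9.
Compute ||v||^2 = v·v = 14.
Deficit = 14 − 122/9 = 4/9 ≥ 0, confirming Bessel's inequality. (The deficit equals ||v − Σ <v,e_j> e_j||^2, the squared distance from v to span{e_j}.)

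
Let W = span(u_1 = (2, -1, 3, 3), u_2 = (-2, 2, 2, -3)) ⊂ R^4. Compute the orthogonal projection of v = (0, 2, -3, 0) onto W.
proj_W(v) = (-104/201, -41/402, -1037/402, -52/67)

Set up U = [u_1 | ... | u_2] ∈ R^(4×2). The projector onto W = col(U) is P = U (U^T U)^(-1) U^T.
Compute U^T U =
  [23, -9]
  [-9, 21],
and U^T v = (-11, -2).
Solve U^T U · c = U^T v for the coefficients: c = (-83/134, -145/402). The projection is proj_W(v) = U c.
Check: (v - proj_W(v)) · u_1 = 0  (should be 0).
Check: (v - proj_W(v)) · u_2 = 0  (should be 0).
Result: proj_W(v) = (-104/201, -41/402, -1037/402, -52/67).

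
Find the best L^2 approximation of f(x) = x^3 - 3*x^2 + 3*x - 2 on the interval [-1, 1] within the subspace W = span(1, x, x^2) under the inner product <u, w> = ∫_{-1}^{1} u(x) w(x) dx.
g(x) = -3*x^2 + 18*x/5 - 2

The best approximation g ∈ W is the orthogonal projection of f onto W. Writing g = a_0 + a_1 x + a_2 x^2, the coefficients solve the normal equations G · a = b where
  G_{ij} = <φ_i, φ_j> and b_i = <f, φ_i>, with φ_0 = 1, φ_1 = x, φ_2 = x^2.
G =
  [2, 0, 2/3]
  [0, 2/3, 0]
  [2/3, 0, 2/5],
b = (-6, 12/5, -38/15).
Solving gives a_0 = -2, a_1 = 18/5, a_2 = -3, so
  g(x) = -3*x^2 + 18*x/5 - 2.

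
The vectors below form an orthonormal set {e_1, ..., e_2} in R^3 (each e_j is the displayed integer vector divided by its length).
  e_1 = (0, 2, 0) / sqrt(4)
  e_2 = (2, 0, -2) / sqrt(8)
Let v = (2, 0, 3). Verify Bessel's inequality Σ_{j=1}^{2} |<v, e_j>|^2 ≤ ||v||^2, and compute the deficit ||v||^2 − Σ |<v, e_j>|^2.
Σ |<v, e_j>|^2 = 1/2; ||v||^2 = 13; deficit = 25/2

Write each e_j = u_j / sqrt(<u_j, u_j>) where u_j is the displayed integer vector. Then <v, e_j> = <v, u_j> / sqrt(<u_j, u_j>), so |<v, e_j>|^2 = <v, u_j>^2 / <u_j, u_j>.
Coefficients: <v, e_1> = 0/sqrt(4), <v, e_2> = -2/sqrt(8).
Square and sum: Σ |<v, e_j>|^2 = 1/2.
Compute ||v||^2 = v·v = 13.
Deficit = 13 − 1/2 = 25/2 ≥ 0, confirming Bessel's inequality. (The deficit equals ||v − Σ <v,e_j> e_j||^2, the squared distance from v to span{e_j}.)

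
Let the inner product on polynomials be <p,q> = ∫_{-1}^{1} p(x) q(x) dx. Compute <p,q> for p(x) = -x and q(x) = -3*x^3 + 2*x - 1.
<p,q> = -2/15

Expand the product: p(x)·q(x) = 3*x^4 - 2*x^2 + x.
∫_{-1}^{1} of each monomial x^k gives [2/(k+1) if k even, 0 if k odd]. Integrating term-by-term (or equivalently evaluating the antiderivative F(x) = 3*x^5/5 - 2*x^3/3 + x^2/2 at the endpoints):
  F(1) − F(−1) = 13/30 − (17/30) = -2/15.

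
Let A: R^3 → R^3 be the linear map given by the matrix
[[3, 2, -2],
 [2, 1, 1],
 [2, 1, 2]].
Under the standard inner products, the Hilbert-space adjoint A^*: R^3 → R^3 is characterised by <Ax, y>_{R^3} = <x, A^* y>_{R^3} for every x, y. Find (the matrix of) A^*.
A^* = A^T =
[[3, 2, 2],
 [2, 1, 1],
 [-2, 1, 2]]

For real matrices with standard dot products, the defining identity <Ax, y> = <x, A^* y> gives (Ax)^T y = x^T (A^*) y, i.e. x^T A^T y = x^T (A^*) y. Since this holds for all x, y, we must have A^* = A^T. Therefore
A^* =
[[3, 2, 2],
 [2, 1, 1],
 [-2, 1, 2]].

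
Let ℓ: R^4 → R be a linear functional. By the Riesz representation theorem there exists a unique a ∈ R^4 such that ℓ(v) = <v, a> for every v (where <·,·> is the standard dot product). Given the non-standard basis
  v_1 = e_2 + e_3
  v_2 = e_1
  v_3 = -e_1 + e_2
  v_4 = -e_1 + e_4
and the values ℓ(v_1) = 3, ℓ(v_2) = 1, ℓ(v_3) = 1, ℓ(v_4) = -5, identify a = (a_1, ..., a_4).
a = (1, 2, 1, -4)

Write a = (a_1, ..., a_4) in the standard basis. For each basis vector v_i, ℓ(v_i) = <v_i, a> is a linear equation in the a_j's. Collect the n equations into a matrix system V a = ℓ, where row i of V is v_i (expressed in the standard basis). Since V is invertible (lower-triangular with 1s on the diagonal, up to permutation), solve by back-substitution:
  V =
[[0, 1, 1, 0],
 [1, 0, 0, 0],
 [-1, 1, 0, 0],
 [-1, 0, 0, 1]]
  V a = (3, 1, 1, -5)
Solving gives a = (1, 2, 1, -4).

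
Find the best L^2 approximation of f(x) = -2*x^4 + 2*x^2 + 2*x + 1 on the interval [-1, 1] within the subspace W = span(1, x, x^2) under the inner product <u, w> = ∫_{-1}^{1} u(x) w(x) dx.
g(x) = 2*x^2/7 + 2*x + 41/35

The best approximation g ∈ W is the orthogonal projection of f onto W. Writing g = a_0 + a_1 x + a_2 x^2, the coefficients solve the normal equations G · a = b where
  G_{ij} = <φ_i, φ_j> and b_i = <f, φ_i>, with φ_0 = 1, φ_1 = x, φ_2 = x^2.
G =
  [2, 0, 2/3]
  [0, 2/3, 0]
  [2/3, 0, 2/5],
b = (38/15, 4/3, 94/105).
Solving gives a_0 = 41/35, a_1 = 2, a_2 = 2/7, so
  g(x) = 2*x^2/7 + 2*x + 41/35.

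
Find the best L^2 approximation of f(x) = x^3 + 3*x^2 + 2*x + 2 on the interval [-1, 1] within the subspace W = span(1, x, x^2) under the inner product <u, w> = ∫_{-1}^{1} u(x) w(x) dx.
g(x) = 3*x^2 + 13*x/5 + 2

The best approximation g ∈ W is the orthogonal projection of f onto W. Writing g = a_0 + a_1 x + a_2 x^2, the coefficients solve the normal equations G · a = b where
  G_{ij} = <φ_i, φ_j> and b_i = <f, φ_i>, with φ_0 = 1, φ_1 = x, φ_2 = x^2.
G =
  [2, 0, 2/3]
  [0, 2/3, 0]
  [2/3, 0, 2/5],
b = (6, 26/15, 38/15).
Solving gives a_0 = 2, a_1 = 13/5, a_2 = 3, so
  g(x) = 3*x^2 + 13*x/5 + 2.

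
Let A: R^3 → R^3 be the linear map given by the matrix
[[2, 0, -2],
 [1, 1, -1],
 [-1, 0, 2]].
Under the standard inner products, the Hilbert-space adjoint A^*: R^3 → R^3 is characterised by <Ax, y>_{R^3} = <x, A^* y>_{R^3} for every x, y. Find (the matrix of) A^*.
A^* = A^T =
[[2, 1, -1],
 [0, 1, 0],
 [-2, -1, 2]]

For real matrices with standard dot products, the defining identity <Ax, y> = <x, A^* y> gives (Ax)^T y = x^T (A^*) y, i.e. x^T A^T y = x^T (A^*) y. Since this holds for all x, y, we must have A^* = A^T. Therefore
A^* =
[[2, 1, -1],
 [0, 1, 0],
 [-2, -1, 2]].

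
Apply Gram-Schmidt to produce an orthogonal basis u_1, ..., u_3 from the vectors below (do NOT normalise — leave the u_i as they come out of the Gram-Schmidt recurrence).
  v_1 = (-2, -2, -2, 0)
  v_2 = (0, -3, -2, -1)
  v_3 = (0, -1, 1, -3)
Orthogonal basis:
  u_1 = (-2, -2, -2, 0)
  u_2 = (5/3, -4/3, -1/3, -1)
  u_3 = (-20/17, -1/17, 21/17, -39/17)

Apply the Gram-Schmidt recurrence
  u_1 = v_1
  u_i = v_i − Σ_{j<i} ((v_i · u_j) / (u_j · u_j)) · u_j.

Step by step this gives:
  u_1 = (-2, -2, -2, 0)
  u_2 = (5/3, -4/3, -1/3, -1)
  u_3 = (-20/17, -1/17, 21/17, -39/17)

Orthogonality check:
  u_2 · u_1 = 0 (should be 0)
  u_3 · u_1 = 0 (should be 0)
  u_3 · u_2 = 0 (should be 0)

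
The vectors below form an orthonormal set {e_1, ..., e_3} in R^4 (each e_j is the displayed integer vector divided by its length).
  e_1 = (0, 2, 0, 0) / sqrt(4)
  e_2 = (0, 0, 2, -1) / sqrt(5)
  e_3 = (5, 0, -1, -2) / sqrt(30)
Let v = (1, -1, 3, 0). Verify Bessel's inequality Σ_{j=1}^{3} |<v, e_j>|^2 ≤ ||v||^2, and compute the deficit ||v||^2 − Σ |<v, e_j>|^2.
Σ |<v, e_j>|^2 = 25/3; ||v||^2 = 11; deficit = 8/3

Write each e_j = u_j / sqrt(<u_j, u_j>) where u_j is the displayed integer vector. Then <v, e_j> = <v, u_j> / sqrt(<u_j, u_j>), so |<v, e_j>|^2 = <v, u_j>^2 / <u_j, u_j>.
Coefficients: <v, e_1> = -2/sqrt(4), <v, e_2> = 6/sqrt(5), <v, e_3> = 2/sqrt(30).
Square and sum: Σ |<v, e_j>|^2 = 25/3.
Compute ||v||^2 = v·v = 11.
Deficit = 11 − 25/3 = 8/3 ≥ 0, confirming Bessel's inequality. (The deficit equals ||v − Σ <v,e_j> e_j||^2, the squared distance from v to span{e_j}.)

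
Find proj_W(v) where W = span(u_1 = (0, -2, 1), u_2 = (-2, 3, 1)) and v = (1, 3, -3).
proj_W(v) = (10/9, 137/45, -131/45)

Set up U = [u_1 | ... | u_2] ∈ R^(3×2). The projector onto W = col(U) is P = U (U^T U)^(-1) U^T.
Compute U^T U =
  [5, -5]
  [-5, 14],
and U^T v = (-9, 4).
Solve U^T U · c = U^T v for the coefficients: c = (-106/45, -5/9). The projection is proj_W(v) = U c.
Check: (v - proj_W(v)) · u_1 = 0  (should be 0).
Check: (v - proj_W(v)) · u_2 = 0  (should be 0).
Result: proj_W(v) = (10/9, 137/45, -131/45).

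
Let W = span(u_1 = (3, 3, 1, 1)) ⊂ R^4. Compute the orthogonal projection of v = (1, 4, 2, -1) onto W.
proj_W(v) = (12/5, 12/5, 4/5, 4/5)

Set up U = [u_1 | ... | u_1] ∈ R^(4×1). The projector onto W = col(U) is P = U (U^T U)^(-1) U^T.
Compute U^T U =
  [20],
and U^T v = (16).
Solve U^T U · c = U^T v for the coefficients: c = (4/5). The projection is proj_W(v) = U c.
Check: (v - proj_W(v)) · u_1 = 0  (should be 0).
Result: proj_W(v) = (12/5, 12/5, 4/5, 4/5).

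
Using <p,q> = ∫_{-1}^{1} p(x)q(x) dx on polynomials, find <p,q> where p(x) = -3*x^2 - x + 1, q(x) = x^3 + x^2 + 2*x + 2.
<p,q> = -34/15

Expand the product: p(x)·q(x) = -3*x^5 - 4*x^4 - 6*x^3 - 7*x^2 + 2.
∫_{-1}^{1} of each monomial x^k gives [2/(k+1) if k even, 0 if k odd]. Integrating term-by-term (or equivalently evaluating the antiderivative F(x) = -x^6/2 - 4*x^5/5 - 3*x^4/2 - 7*x^3/3 + 2*x at the endpoints):
  F(1) − F(−1) = -47/15 − (-13/15) = -34/15.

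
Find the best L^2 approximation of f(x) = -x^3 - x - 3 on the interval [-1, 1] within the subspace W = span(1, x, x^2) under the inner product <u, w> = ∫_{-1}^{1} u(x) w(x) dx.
g(x) = -8*x/5 - 3

The best approximation g ∈ W is the orthogonal projection of f onto W. Writing g = a_0 + a_1 x + a_2 x^2, the coefficients solve the normal equations G · a = b where
  G_{ij} = <φ_i, φ_j> and b_i = <f, φ_i>, with φ_0 = 1, φ_1 = x, φ_2 = x^2.
G =
  [2, 0, 2/3]
  [0, 2/3, 0]
  [2/3, 0, 2/5],
b = (-6, -16/15, -2).
Solving gives a_0 = -3, a_1 = -8/5, a_2 = 0, so
  g(x) = -8*x/5 - 3.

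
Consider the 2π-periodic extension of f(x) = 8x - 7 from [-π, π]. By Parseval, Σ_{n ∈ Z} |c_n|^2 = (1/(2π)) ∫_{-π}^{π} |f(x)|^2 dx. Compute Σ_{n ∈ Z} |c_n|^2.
Σ |c_n|^2 = 64π^2/3 + 49

Expand and integrate term by term over [-π, π]:
  ∫ (8x)^2 dx = 64·(2π^3/3); ∫ 2·8·(-7)·x dx = 0 (odd integrand); ∫ (-7)^2 dx = 49·2π.
So (1/(2π)) ∫_{-π}^{π} (8x - 7)^2 dx = 64π^2/3 + 49 = 64π^2/3 + 49.
Parseval ⇒ Σ |c_n|^2 = 64π^2/3 + 49.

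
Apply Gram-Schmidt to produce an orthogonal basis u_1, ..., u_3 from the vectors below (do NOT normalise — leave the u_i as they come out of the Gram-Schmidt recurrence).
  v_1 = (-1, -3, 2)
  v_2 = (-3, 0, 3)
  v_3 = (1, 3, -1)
Orthogonal basis:
  u_1 = (-1, -3, 2)
  u_2 = (-33/14, 27/14, 12/7)
  u_3 = (9/19, 3/19, 9/19)

Apply the Gram-Schmidt recurrence
  u_1 = v_1
  u_i = v_i − Σ_{j<i} ((v_i · u_j) / (u_j · u_j)) · u_j.

Step by step this gives:
  u_1 = (-1, -3, 2)
  u_2 = (-33/14, 27/14, 12/7)
  u_3 = (9/19, 3/19, 9/19)

Orthogonality check:
  u_2 · u_1 = 0 (should be 0)
  u_3 · u_1 = 0 (should be 0)
  u_3 · u_2 = 0 (should be 0)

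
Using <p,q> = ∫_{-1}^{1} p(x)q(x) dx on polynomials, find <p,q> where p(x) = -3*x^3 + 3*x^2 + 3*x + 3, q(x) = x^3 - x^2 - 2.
<p,q> = -132/7

Expand the product: p(x)·q(x) = -3*x^6 + 6*x^5 + 6*x^3 - 9*x^2 - 6*x - 6.
∫_{-1}^{1} of each monomial x^k gives [2/(k+1) if k even, 0 if k odd]. Integrating term-by-term (or equivalently evaluating the antiderivative F(x) = -3*x^7/7 + x^6 + 3*x^4/2 - 3*x^3 - 3*x^2 - 6*x at the endpoints):
  F(1) − F(−1) = -139/14 − (125/14) = -132/7.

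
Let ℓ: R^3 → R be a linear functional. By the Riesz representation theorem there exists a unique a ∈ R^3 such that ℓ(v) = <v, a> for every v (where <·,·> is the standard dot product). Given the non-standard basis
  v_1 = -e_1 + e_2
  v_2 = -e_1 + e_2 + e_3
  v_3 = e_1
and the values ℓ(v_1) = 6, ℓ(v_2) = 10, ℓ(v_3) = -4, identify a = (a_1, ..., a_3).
a = (-4, 2, 4)

Write a = (a_1, ..., a_3) in the standard basis. For each basis vector v_i, ℓ(v_i) = <v_i, a> is a linear equation in the a_j's. Collect the n equations into a matrix system V a = ℓ, where row i of V is v_i (expressed in the standard basis). Since V is invertible (lower-triangular with 1s on the diagonal, up to permutation), solve by back-substitution:
  V =
[[-1, 1, 0],
 [-1, 1, 1],
 [1, 0, 0]]
  V a = (6, 10, -4)
Solving gives a = (-4, 2, 4).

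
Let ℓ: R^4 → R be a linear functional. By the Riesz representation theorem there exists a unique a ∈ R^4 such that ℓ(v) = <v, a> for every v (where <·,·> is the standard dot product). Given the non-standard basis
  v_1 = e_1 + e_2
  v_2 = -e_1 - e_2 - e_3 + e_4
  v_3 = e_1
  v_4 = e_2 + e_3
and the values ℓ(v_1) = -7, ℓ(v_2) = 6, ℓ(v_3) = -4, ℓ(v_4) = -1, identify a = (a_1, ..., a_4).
a = (-4, -3, 2, 1)

Write a = (a_1, ..., a_4) in the standard basis. For each basis vector v_i, ℓ(v_i) = <v_i, a> is a linear equation in the a_j's. Collect the n equations into a matrix system V a = ℓ, where row i of V is v_i (expressed in the standard basis). Since V is invertible (lower-triangular with 1s on the diagonal, up to permutation), solve by back-substitution:
  V =
[[1, 1, 0, 0],
 [-1, -1, -1, 1],
 [1, 0, 0, 0],
 [0, 1, 1, 0]]
  V a = (-7, 6, -4, -1)
Solving gives a = (-4, -3, 2, 1).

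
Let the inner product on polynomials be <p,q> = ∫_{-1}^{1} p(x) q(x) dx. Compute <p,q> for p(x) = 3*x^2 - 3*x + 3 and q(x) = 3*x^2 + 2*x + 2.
<p,q> = 108/5

Expand the product: p(x)·q(x) = 9*x^4 - 3*x^3 + 9*x^2 + 6.
∫_{-1}^{1} of each monomial x^k gives [2/(k+1) if k even, 0 if k odd]. Integrating term-by-term (or equivalently evaluating the antiderivative F(x) = 9*x^5/5 - 3*x^4/4 + 3*x^3 + 6*x at the endpoints):
  F(1) − F(−1) = 201/20 − (-231/20) = 108/5.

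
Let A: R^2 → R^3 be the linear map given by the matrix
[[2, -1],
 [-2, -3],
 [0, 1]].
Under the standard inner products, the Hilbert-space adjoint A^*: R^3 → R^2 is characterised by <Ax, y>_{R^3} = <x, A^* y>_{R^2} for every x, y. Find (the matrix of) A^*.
A^* = A^T =
[[2, -2, 0],
 [-1, -3, 1]]

For real matrices with standard dot products, the defining identity <Ax, y> = <x, A^* y> gives (Ax)^T y = x^T (A^*) y, i.e. x^T A^T y = x^T (A^*) y. Since this holds for all x, y, we must have A^* = A^T. Therefore
A^* =
[[2, -2, 0],
 [-1, -3, 1]].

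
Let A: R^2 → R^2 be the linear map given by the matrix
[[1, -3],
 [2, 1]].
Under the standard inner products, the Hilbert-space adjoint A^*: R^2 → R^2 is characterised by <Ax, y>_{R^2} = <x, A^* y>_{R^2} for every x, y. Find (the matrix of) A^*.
A^* = A^T =
[[1, 2],
 [-3, 1]]

For real matrices with standard dot products, the defining identity <Ax, y> = <x, A^* y> gives (Ax)^T y = x^T (A^*) y, i.e. x^T A^T y = x^T (A^*) y. Since this holds for all x, y, we must have A^* = A^T. Therefore
A^* =
[[1, 2],
 [-3, 1]].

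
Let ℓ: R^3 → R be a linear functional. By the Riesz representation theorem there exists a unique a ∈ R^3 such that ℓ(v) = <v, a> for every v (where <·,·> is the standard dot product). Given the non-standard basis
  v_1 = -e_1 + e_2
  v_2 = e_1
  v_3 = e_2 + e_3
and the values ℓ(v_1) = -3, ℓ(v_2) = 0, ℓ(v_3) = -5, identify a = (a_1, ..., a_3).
a = (0, -3, -2)

Write a = (a_1, ..., a_3) in the standard basis. For each basis vector v_i, ℓ(v_i) = <v_i, a> is a linear equation in the a_j's. Collect the n equations into a matrix system V a = ℓ, where row i of V is v_i (expressed in the standard basis). Since V is invertible (lower-triangular with 1s on the diagonal, up to permutation), solve by back-substitution:
  V =
[[-1, 1, 0],
 [1, 0, 0],
 [0, 1, 1]]
  V a = (-3, 0, -5)
Solving gives a = (0, -3, -2).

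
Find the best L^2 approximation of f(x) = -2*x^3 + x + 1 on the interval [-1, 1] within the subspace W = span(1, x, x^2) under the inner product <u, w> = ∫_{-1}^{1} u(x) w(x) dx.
g(x) = 1 - x/5

The best approximation g ∈ W is the orthogonal projection of f onto W. Writing g = a_0 + a_1 x + a_2 x^2, the coefficients solve the normal equations G · a = b where
  G_{ij} = <φ_i, φ_j> and b_i = <f, φ_i>, with φ_0 = 1, φ_1 = x, φ_2 = x^2.
G =
  [2, 0, 2/3]
  [0, 2/3, 0]
  [2/3, 0, 2/5],
b = (2, -2/15, 2/3).
Solving gives a_0 = 1, a_1 = -1/5, a_2 = 0, so
  g(x) = 1 - x/5.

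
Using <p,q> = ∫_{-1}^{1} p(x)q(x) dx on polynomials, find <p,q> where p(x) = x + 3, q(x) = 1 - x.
<p,q> = 16/3

Expand the product: p(x)·q(x) = -x^2 - 2*x + 3.
∫_{-1}^{1} of each monomial x^k gives [2/(k+1) if k even, 0 if k odd]. Integrating term-by-term (or equivalently evaluating the antiderivative F(x) = -x^3/3 - x^2 + 3*x at the endpoints):
  F(1) − F(−1) = 5/3 − (-11/3) = 16/3.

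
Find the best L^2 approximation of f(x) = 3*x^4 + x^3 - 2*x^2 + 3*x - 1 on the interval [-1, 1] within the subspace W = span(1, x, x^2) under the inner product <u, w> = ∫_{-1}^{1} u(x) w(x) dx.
g(x) = 4*x^2/7 + 18*x/5 - 44/35

The best approximation g ∈ W is the orthogonal projection of f onto W. Writing g = a_0 + a_1 x + a_2 x^2, the coefficients solve the normal equations G · a = b where
  G_{ij} = <φ_i, φ_j> and b_i = <f, φ_i>, with φ_0 = 1, φ_1 = x, φ_2 = x^2.
G =
  [2, 0, 2/3]
  [0, 2/3, 0]
  [2/3, 0, 2/5],
b = (-32/15, 12/5, -64/105).
Solving gives a_0 = -44/35, a_1 = 18/5, a_2 = 4/7, so
  g(x) = 4*x^2/7 + 18*x/5 - 44/35.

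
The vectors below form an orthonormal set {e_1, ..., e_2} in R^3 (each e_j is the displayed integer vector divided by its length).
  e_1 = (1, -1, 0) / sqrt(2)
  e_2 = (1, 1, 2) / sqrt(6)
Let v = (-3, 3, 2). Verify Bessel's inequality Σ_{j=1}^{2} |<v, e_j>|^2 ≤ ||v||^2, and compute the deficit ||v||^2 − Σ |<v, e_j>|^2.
Σ |<v, e_j>|^2 = 62/3; ||v||^2 = 22; deficit = 4/3

Write each e_j = u_j / sqrt(<u_j, u_j>) where u_j is the displayed integer vector. Then <v, e_j> = <v, u_j> / sqrt(<u_j, u_j>), so |<v, e_j>|^2 = <v, u_j>^2 / <u_j, u_j>.
Coefficients: <v, e_1> = -6/sqrt(2), <v, e_2> = 4/sqrt(6).
Square and sum: Σ |<v, e_j>|^2 = 62/3.
Compute ||v||^2 = v·v = 22.
Deficit = 22 − 62/3 = 4/3 ≥ 0, confirming Bessel's inequality. (The deficit equals ||v − Σ <v,e_j> e_j||^2, the squared distance from v to span{e_j}.)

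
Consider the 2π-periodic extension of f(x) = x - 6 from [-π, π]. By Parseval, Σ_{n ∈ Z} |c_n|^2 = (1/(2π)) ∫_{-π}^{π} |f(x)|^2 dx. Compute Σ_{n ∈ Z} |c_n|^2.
Σ |c_n|^2 = π^2/3 + 36

Expand and integrate term by term over [-π, π]:
  ∫ (x)^2 dx = 1·(2π^3/3); ∫ 2·1·(-6)·x dx = 0 (odd integrand); ∫ (-6)^2 dx = 36·2π.
So (1/(2π)) ∫_{-π}^{π} (x - 6)^2 dx = 1π^2/3 + 36 = π^2/3 + 36.
Parseval ⇒ Σ |c_n|^2 = π^2/3 + 36.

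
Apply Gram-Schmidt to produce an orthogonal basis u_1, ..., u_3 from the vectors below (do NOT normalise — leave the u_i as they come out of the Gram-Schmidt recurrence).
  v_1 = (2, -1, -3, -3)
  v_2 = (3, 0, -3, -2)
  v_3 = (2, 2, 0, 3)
Orthogonal basis:
  u_1 = (2, -1, -3, -3)
  u_2 = (27/23, 21/23, -6/23, 17/23)
  u_3 = (-3/65, -24/65, -21/65, 27/65)

Apply the Gram-Schmidt recurrence
  u_1 = v_1
  u_i = v_i − Σ_{j<i} ((v_i · u_j) / (u_j · u_j)) · u_j.

Step by step this gives:
  u_1 = (2, -1, -3, -3)
  u_2 = (27/23, 21/23, -6/23, 17/23)
  u_3 = (-3/65, -24/65, -21/65, 27/65)

Orthogonality check:
  u_2 · u_1 = 0 (should be 0)
  u_3 · u_1 = 0 (should be 0)
  u_3 · u_2 = 0 (should be 0)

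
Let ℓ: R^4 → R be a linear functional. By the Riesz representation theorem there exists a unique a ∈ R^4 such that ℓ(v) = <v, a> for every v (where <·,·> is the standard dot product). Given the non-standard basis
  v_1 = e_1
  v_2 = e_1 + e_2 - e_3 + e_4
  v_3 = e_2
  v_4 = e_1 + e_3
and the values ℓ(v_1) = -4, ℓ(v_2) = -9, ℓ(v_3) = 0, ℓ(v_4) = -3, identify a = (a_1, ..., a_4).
a = (-4, 0, 1, -4)

Write a = (a_1, ..., a_4) in the standard basis. For each basis vector v_i, ℓ(v_i) = <v_i, a> is a linear equation in the a_j's. Collect the n equations into a matrix system V a = ℓ, where row i of V is v_i (expressed in the standard basis). Since V is invertible (lower-triangular with 1s on the diagonal, up to permutation), solve by back-substitution:
  V =
[[1, 0, 0, 0],
 [1, 1, -1, 1],
 [0, 1, 0, 0],
 [1, 0, 1, 0]]
  V a = (-4, -9, 0, -3)
Solving gives a = (-4, 0, 1, -4).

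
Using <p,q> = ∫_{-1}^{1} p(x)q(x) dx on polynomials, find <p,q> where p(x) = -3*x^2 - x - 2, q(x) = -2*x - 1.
<p,q> = 22/3

Expand the product: p(x)·q(x) = 6*x^3 + 5*x^2 + 5*x + 2.
∫_{-1}^{1} of each monomial x^k gives [2/(k+1) if k even, 0 if k odd]. Integrating term-by-term (or equivalently evaluating the antiderivative F(x) = 3*x^4/2 + 5*x^3/3 + 5*x^2/2 + 2*x at the endpoints):
  F(1) − F(−1) = 23/3 − (1/3) = 22/3.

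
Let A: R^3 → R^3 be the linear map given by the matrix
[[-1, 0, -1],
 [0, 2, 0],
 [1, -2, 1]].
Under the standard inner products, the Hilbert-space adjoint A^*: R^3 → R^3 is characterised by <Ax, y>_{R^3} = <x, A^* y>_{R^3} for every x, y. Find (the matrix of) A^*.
A^* = A^T =
[[-1, 0, 1],
 [0, 2, -2],
 [-1, 0, 1]]

For real matrices with standard dot products, the defining identity <Ax, y> = <x, A^* y> gives (Ax)^T y = x^T (A^*) y, i.e. x^T A^T y = x^T (A^*) y. Since this holds for all x, y, we must have A^* = A^T. Therefore
A^* =
[[-1, 0, 1],
 [0, 2, -2],
 [-1, 0, 1]].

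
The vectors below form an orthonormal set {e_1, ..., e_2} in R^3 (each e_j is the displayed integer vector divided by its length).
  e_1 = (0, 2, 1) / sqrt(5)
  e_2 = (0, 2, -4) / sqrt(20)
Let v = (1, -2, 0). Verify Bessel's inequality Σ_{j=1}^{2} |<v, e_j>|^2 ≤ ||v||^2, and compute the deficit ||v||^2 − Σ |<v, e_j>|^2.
Σ |<v, e_j>|^2 = 4; ||v||^2 = 5; deficit = 1

Write each e_j = u_j / sqrt(<u_j, u_j>) where u_j is the displayed integer vector. Then <v, e_j> = <v, u_j> / sqrt(<u_j, u_j>), so |<v, e_j>|^2 = <v, u_j>^2 / <u_j, u_j>.
Coefficients: <v, e_1> = -4/sqrt(5), <v, e_2> = -4/sqrt(20).
Square and sum: Σ |<v, e_j>|^2 = 4.
Compute ||v||^2 = v·v = 5.
Deficit = 5 − 4 = 1 ≥ 0, confirming Bessel's inequality. (The deficit equals ||v − Σ <v,e_j> e_j||^2, the squared distance from v to span{e_j}.)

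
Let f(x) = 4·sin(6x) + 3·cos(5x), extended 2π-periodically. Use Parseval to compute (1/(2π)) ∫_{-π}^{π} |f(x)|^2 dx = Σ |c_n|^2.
Σ |c_n|^2 = 25/2

Expand |f|^2 and use orthogonality of {sin(nx), cos(mx)} on [-π, π]:
  ∫_{-π}^{π} sin(nx)^2 dx = π, ∫ cos(mx)^2 dx = π, and cross terms integrate to 0.
So ∫_{-π}^{π} f(x)^2 dx = 4^2 · π + 3^2 · π = (16 + 9)π.
Divide by 2π: (16 + 9)/2 = 25/2.
By Parseval, this equals Σ |c_n|^2.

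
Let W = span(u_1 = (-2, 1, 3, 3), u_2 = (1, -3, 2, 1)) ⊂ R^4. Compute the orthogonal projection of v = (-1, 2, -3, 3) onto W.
proj_W(v) = (-446/329, 838/329, -192/329, 54/329)

Set up U = [u_1 | ... | u_2] ∈ R^(4×2). The projector onto W = col(U) is P = U (U^T U)^(-1) U^T.
Compute U^T U =
  [23, 4]
  [4, 15],
and U^T v = (4, -10).
Solve U^T U · c = U^T v for the coefficients: c = (100/329, -246/329). The projection is proj_W(v) = U c.
Check: (v - proj_W(v)) · u_1 = 0  (should be 0).
Check: (v - proj_W(v)) · u_2 = 0  (should be 0).
Result: proj_W(v) = (-446/329, 838/329, -192/329, 54/329).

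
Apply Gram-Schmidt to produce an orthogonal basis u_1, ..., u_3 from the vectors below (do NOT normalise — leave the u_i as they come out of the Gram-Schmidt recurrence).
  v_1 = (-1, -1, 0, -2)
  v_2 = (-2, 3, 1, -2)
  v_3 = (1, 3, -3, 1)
Orthogonal basis:
  u_1 = (-1, -1, 0, -2)
  u_2 = (-3/2, 7/2, 1, -1)
  u_3 = (5/11, 31/33, -109/33, -23/33)

Apply the Gram-Schmidt recurrence
  u_1 = v_1
  u_i = v_i − Σ_{j<i} ((v_i · u_j) / (u_j · u_j)) · u_j.

Step by step this gives:
  u_1 = (-1, -1, 0, -2)
  u_2 = (-3/2, 7/2, 1, -1)
  u_3 = (5/11, 31/33, -109/33, -23/33)

Orthogonality check:
  u_2 · u_1 = 0 (should be 0)
  u_3 · u_1 = 0 (should be 0)
  u_3 · u_2 = 0 (should be 0)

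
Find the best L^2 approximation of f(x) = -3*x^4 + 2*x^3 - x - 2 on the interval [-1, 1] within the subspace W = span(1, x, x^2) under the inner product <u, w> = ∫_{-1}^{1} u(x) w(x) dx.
g(x) = -18*x^2/7 + x/5 - 61/35

The best approximation g ∈ W is the orthogonal projection of f onto W. Writing g = a_0 + a_1 x + a_2 x^2, the coefficients solve the normal equations G · a = b where
  G_{ij} = <φ_i, φ_j> and b_i = <f, φ_i>, with φ_0 = 1, φ_1 = x, φ_2 = x^2.
G =
  [2, 0, 2/3]
  [0, 2/3, 0]
  [2/3, 0, 2/5],
b = (-26/5, 2/15, -46/21).
Solving gives a_0 = -61/35, a_1 = 1/5, a_2 = -18/7, so
  g(x) = -18*x^2/7 + x/5 - 61/35.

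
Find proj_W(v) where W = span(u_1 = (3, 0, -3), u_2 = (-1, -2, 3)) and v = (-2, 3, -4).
proj_W(v) = (-1, 4, -3)

Set up U = [u_1 | ... | u_2] ∈ R^(3×2). The projector onto W = col(U) is P = U (U^T U)^(-1) U^T.
Compute U^T U =
  [18, -12]
  [-12, 14],
and U^T v = (6, -16).
Solve U^T U · c = U^T v for the coefficients: c = (-1, -2). The projection is proj_W(v) = U c.
Check: (v - proj_W(v)) · u_1 = 0  (should be 0).
Check: (v - proj_W(v)) · u_2 = 0  (should be 0).
Result: proj_W(v) = (-1, 4, -3).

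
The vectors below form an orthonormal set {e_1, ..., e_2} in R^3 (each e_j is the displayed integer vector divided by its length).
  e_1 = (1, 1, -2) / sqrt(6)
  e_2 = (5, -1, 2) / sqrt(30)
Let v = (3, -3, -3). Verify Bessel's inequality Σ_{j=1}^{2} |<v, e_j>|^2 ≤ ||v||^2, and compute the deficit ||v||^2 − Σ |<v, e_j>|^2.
Σ |<v, e_j>|^2 = 54/5; ||v||^2 = 27; deficit = 81/5

Write each e_j = u_j / sqrt(<u_j, u_j>) where u_j is the displayed integer vector. Then <v, e_j> = <v, u_j> / sqrt(<u_j, u_j>), so |<v, e_j>|^2 = <v, u_j>^2 / <u_j, u_j>.
Coefficients: <v, e_1> = 6/sqrt(6), <v, e_2> = 12/sqrt(30).
Square and sum: Σ |<v, e_j>|^2 = 54/5.
Compute ||v||^2 = v·v = 27.
Deficit = 27 − 54/5 = 81/5 ≥ 0, confirming Bessel's inequality. (The deficit equals ||v − Σ <v,e_j> e_j||^2, the squared distance from v to span{e_j}.)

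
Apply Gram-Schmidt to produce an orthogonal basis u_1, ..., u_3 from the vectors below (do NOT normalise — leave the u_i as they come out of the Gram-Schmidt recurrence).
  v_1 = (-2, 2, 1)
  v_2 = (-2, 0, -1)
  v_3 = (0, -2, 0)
Orthogonal basis:
  u_1 = (-2, 2, 1)
  u_2 = (-4/3, -2/3, -4/3)
  u_3 = (-4/9, -8/9, 8/9)

Apply the Gram-Schmidt recurrence
  u_1 = v_1
  u_i = v_i − Σ_{j<i} ((v_i · u_j) / (u_j · u_j)) · u_j.

Step by step this gives:
  u_1 = (-2, 2, 1)
  u_2 = (-4/3, -2/3, -4/3)
  u_3 = (-4/9, -8/9, 8/9)

Orthogonality check:
  u_2 · u_1 = 0 (should be 0)
  u_3 · u_1 = 0 (should be 0)
  u_3 · u_2 = 0 (should be 0)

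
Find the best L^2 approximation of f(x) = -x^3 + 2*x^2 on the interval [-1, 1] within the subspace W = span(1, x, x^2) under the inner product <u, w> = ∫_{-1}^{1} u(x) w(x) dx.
g(x) = 2*x^2 - 3*x/5

The best approximation g ∈ W is the orthogonal projection of f onto W. Writing g = a_0 + a_1 x + a_2 x^2, the coefficients solve the normal equations G · a = b where
  G_{ij} = <φ_i, φ_j> and b_i = <f, φ_i>, with φ_0 = 1, φ_1 = x, φ_2 = x^2.
G =
  [2, 0, 2/3]
  [0, 2/3, 0]
  [2/3, 0, 2/5],
b = (4/3, -2/5, 4/5).
Solving gives a_0 = 0, a_1 = -3/5, a_2 = 2, so
  g(x) = 2*x^2 - 3*x/5.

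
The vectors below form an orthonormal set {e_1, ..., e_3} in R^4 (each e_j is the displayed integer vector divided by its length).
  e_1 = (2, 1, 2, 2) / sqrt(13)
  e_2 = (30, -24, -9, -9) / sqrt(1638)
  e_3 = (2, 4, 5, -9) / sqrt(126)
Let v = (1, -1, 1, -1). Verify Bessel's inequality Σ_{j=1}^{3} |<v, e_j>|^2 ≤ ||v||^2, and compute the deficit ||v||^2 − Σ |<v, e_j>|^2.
Σ |<v, e_j>|^2 = 3; ||v||^2 = 4; deficit = 1

Write each e_j = u_j / sqrt(<u_j, u_j>) where u_j is the displayed integer vector. Then <v, e_j> = <v, u_j> / sqrt(<u_j, u_j>), so |<v, e_j>|^2 = <v, u_j>^2 / <u_j, u_j>.
Coefficients: <v, e_1> = 1/sqrt(13), <v, e_2> = 54/sqrt(1638), <v, e_3> = 12/sqrt(126).
Square and sum: Σ |<v, e_j>|^2 = 3.
Compute ||v||^2 = v·v = 4.
Deficit = 4 − 3 = 1 ≥ 0, confirming Bessel's inequality. (The deficit equals ||v − Σ <v,e_j> e_j||^2, the squared distance from v to span{e_j}.)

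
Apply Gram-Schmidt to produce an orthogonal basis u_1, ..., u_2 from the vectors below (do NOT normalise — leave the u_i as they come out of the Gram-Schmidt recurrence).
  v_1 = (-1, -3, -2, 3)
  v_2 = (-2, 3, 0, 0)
Orthogonal basis:
  u_1 = (-1, -3, -2, 3)
  u_2 = (-53/23, 48/23, -14/23, 21/23)

Apply the Gram-Schmidt recurrence
  u_1 = v_1
  u_i = v_i − Σ_{j<i} ((v_i · u_j) / (u_j · u_j)) · u_j.

Step by step this gives:
  u_1 = (-1, -3, -2, 3)
  u_2 = (-53/23, 48/23, -14/23, 21/23)

Orthogonality check:
  u_2 · u_1 = 0 (should be 0)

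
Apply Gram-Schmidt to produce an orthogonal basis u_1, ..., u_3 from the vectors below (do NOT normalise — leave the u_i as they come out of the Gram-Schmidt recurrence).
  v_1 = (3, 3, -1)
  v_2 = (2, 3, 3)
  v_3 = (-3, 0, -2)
Orthogonal basis:
  u_1 = (3, 3, -1)
  u_2 = (2/19, 21/19, 69/19)
  u_3 = (-252/137, 231/137, -63/137)

Apply the Gram-Schmidt recurrence
  u_1 = v_1
  u_i = v_i − Σ_{j<i} ((v_i · u_j) / (u_j · u_j)) · u_j.

Step by step this gives:
  u_1 = (3, 3, -1)
  u_2 = (2/19, 21/19, 69/19)
  u_3 = (-252/137, 231/137, -63/137)

Orthogonality check:
  u_2 · u_1 = 0 (should be 0)
  u_3 · u_1 = 0 (should be 0)
  u_3 · u_2 = 0 (should be 0)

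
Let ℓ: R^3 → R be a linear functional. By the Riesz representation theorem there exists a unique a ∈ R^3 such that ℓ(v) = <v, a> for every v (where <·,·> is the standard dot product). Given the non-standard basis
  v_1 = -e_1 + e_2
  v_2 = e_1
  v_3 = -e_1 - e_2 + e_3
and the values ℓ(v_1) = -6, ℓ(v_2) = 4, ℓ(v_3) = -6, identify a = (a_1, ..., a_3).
a = (4, -2, -4)

Write a = (a_1, ..., a_3) in the standard basis. For each basis vector v_i, ℓ(v_i) = <v_i, a> is a linear equation in the a_j's. Collect the n equations into a matrix system V a = ℓ, where row i of V is v_i (expressed in the standard basis). Since V is invertible (lower-triangular with 1s on the diagonal, up to permutation), solve by back-substitution:
  V =
[[-1, 1, 0],
 [1, 0, 0],
 [-1, -1, 1]]
  V a = (-6, 4, -6)
Solving gives a = (4, -2, -4).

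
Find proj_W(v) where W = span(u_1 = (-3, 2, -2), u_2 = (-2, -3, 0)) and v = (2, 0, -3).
proj_W(v) = (8/13, 12/13, 0)

Set up U = [u_1 | ... | u_2] ∈ R^(3×2). The projector onto W = col(U) is P = U (U^T U)^(-1) U^T.
Compute U^T U =
  [17, 0]
  [0, 13],
and U^T v = (0, -4).
Solve U^T U · c = U^T v for the coefficients: c = (0, -4/13). The projection is proj_W(v) = U c.
Check: (v - proj_W(v)) · u_1 = 0  (should be 0).
Check: (v - proj_W(v)) · u_2 = 0  (should be 0).
Result: proj_W(v) = (8/13, 12/13, 0).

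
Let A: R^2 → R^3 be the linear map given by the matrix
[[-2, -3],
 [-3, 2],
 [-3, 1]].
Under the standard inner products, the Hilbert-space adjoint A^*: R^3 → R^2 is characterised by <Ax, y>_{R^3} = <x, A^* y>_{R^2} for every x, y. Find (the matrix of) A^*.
A^* = A^T =
[[-2, -3, -3],
 [-3, 2, 1]]

For real matrices with standard dot products, the defining identity <Ax, y> = <x, A^* y> gives (Ax)^T y = x^T (A^*) y, i.e. x^T A^T y = x^T (A^*) y. Since this holds for all x, y, we must have A^* = A^T. Therefore
A^* =
[[-2, -3, -3],
 [-3, 2, 1]].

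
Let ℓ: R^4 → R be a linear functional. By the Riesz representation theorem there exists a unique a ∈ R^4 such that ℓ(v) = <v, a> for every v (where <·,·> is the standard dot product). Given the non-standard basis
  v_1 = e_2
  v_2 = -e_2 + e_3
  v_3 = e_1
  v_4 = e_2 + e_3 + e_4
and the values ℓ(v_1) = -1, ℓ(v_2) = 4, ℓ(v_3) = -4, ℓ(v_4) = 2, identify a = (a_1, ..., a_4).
a = (-4, -1, 3, 0)

Write a = (a_1, ..., a_4) in the standard basis. For each basis vector v_i, ℓ(v_i) = <v_i, a> is a linear equation in the a_j's. Collect the n equations into a matrix system V a = ℓ, where row i of V is v_i (expressed in the standard basis). Since V is invertible (lower-triangular with 1s on the diagonal, up to permutation), solve by back-substitution:
  V =
[[0, 1, 0, 0],
 [0, -1, 1, 0],
 [1, 0, 0, 0],
 [0, 1, 1, 1]]
  V a = (-1, 4, -4, 2)
Solving gives a = (-4, -1, 3, 0).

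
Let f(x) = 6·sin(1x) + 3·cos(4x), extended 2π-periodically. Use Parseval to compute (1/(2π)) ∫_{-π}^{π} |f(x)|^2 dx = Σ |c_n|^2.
Σ |c_n|^2 = 45/2

Expand |f|^2 and use orthogonality of {sin(nx), cos(mx)} on [-π, π]:
  ∫_{-π}^{π} sin(nx)^2 dx = π, ∫ cos(mx)^2 dx = π, and cross terms integrate to 0.
So ∫_{-π}^{π} f(x)^2 dx = 6^2 · π + 3^2 · π = (36 + 9)π.
Divide by 2π: (36 + 9)/2 = 45/2.
By Parseval, this equals Σ |c_n|^2.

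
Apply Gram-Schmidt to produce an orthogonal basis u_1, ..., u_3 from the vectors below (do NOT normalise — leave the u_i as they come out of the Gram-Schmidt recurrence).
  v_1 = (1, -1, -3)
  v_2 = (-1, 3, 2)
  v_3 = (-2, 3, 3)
Orthogonal basis:
  u_1 = (1, -1, -3)
  u_2 = (-1/11, 23/11, -8/11)
  u_3 = (-35/54, -5/54, -5/27)

Apply the Gram-Schmidt recurrence
  u_1 = v_1
  u_i = v_i − Σ_{j<i} ((v_i · u_j) / (u_j · u_j)) · u_j.

Step by step this gives:
  u_1 = (1, -1, -3)
  u_2 = (-1/11, 23/11, -8/11)
  u_3 = (-35/54, -5/54, -5/27)

Orthogonality check:
  u_2 · u_1 = 0 (should be 0)
  u_3 · u_1 = 0 (should be 0)
  u_3 · u_2 = 0 (should be 0)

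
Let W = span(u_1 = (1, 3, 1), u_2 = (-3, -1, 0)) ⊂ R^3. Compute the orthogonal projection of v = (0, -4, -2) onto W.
proj_W(v) = (2/37, -154/37, -58/37)

Set up U = [u_1 | ... | u_2] ∈ R^(3×2). The projector onto W = col(U) is P = U (U^T U)^(-1) U^T.
Compute U^T U =
  [11, -6]
  [-6, 10],
and U^T v = (-14, 4).
Solve U^T U · c = U^T v for the coefficients: c = (-58/37, -20/37). The projection is proj_W(v) = U c.
Check: (v - proj_W(v)) · u_1 = 0  (should be 0).
Check: (v - proj_W(v)) · u_2 = 0  (should be 0).
Result: proj_W(v) = (2/37, -154/37, -58/37).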